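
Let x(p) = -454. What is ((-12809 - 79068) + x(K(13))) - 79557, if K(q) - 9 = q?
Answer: -171888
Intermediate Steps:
K(q) = 9 + q
((-12809 - 79068) + x(K(13))) - 79557 = ((-12809 - 79068) - 454) - 79557 = (-91877 - 454) - 79557 = -92331 - 79557 = -171888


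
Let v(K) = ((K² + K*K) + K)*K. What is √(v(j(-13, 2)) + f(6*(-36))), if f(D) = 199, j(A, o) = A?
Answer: I*√4026 ≈ 63.451*I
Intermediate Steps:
v(K) = K*(K + 2*K²) (v(K) = ((K² + K²) + K)*K = (2*K² + K)*K = (K + 2*K²)*K = K*(K + 2*K²))
√(v(j(-13, 2)) + f(6*(-36))) = √((-13)²*(1 + 2*(-13)) + 199) = √(169*(1 - 26) + 199) = √(169*(-25) + 199) = √(-4225 + 199) = √(-4026) = I*√4026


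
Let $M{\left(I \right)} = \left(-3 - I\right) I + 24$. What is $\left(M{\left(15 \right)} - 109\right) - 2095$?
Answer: $-2450$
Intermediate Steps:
$M{\left(I \right)} = 24 + I \left(-3 - I\right)$ ($M{\left(I \right)} = I \left(-3 - I\right) + 24 = 24 + I \left(-3 - I\right)$)
$\left(M{\left(15 \right)} - 109\right) - 2095 = \left(\left(24 - 15^{2} - 45\right) - 109\right) - 2095 = \left(\left(24 - 225 - 45\right) - 109\right) - 2095 = \left(-246 - 109\right) - 2095 = -355 - 2095 = -2450$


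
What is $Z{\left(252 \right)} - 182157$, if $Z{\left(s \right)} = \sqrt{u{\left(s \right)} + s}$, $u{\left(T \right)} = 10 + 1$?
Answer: $-182157 + \sqrt{263} \approx -1.8214 \cdot 10^{5}$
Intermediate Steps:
$u{\left(T \right)} = 11$
$Z{\left(s \right)} = \sqrt{11 + s}$
$Z{\left(252 \right)} - 182157 = \sqrt{11 + 252} - 182157 = \sqrt{263} - 182157 = -182157 + \sqrt{263}$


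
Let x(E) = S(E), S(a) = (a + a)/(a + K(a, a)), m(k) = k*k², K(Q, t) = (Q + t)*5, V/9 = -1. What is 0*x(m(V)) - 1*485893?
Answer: -485893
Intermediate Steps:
V = -9 (V = 9*(-1) = -9)
K(Q, t) = 5*Q + 5*t
m(k) = k³
S(a) = 2/11 (S(a) = (a + a)/(a + (5*a + 5*a)) = (2*a)/(a + 10*a) = (2*a)/((11*a)) = (2*a)*(1/(11*a)) = 2/11)
x(E) = 2/11
0*x(m(V)) - 1*485893 = 0*(2/11) - 1*485893 = 0 - 485893 = -485893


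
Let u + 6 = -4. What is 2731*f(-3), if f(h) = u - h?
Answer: -19117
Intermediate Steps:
u = -10 (u = -6 - 4 = -10)
f(h) = -10 - h
2731*f(-3) = 2731*(-10 - 1*(-3)) = 2731*(-10 + 3) = 2731*(-7) = -19117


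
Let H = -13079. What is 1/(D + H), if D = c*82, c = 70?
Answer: -1/7339 ≈ -0.00013626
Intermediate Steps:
D = 5740 (D = 70*82 = 5740)
1/(D + H) = 1/(5740 - 13079) = 1/(-7339) = -1/7339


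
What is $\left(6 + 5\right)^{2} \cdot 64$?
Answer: $7744$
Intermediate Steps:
$\left(6 + 5\right)^{2} \cdot 64 = 11^{2} \cdot 64 = 121 \cdot 64 = 7744$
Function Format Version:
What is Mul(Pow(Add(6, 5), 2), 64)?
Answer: 7744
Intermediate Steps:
Mul(Pow(Add(6, 5), 2), 64) = Mul(Pow(11, 2), 64) = Mul(121, 64) = 7744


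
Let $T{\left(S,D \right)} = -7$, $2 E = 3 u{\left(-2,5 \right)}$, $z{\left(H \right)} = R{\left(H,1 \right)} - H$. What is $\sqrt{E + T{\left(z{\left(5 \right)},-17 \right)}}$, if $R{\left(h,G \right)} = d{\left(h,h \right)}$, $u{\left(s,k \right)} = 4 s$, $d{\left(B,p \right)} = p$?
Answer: $i \sqrt{19} \approx 4.3589 i$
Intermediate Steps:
$R{\left(h,G \right)} = h$
$z{\left(H \right)} = 0$ ($z{\left(H \right)} = H - H = 0$)
$E = -12$ ($E = \frac{3 \cdot 4 \left(-2\right)}{2} = \frac{3 \left(-8\right)}{2} = \frac{1}{2} \left(-24\right) = -12$)
$\sqrt{E + T{\left(z{\left(5 \right)},-17 \right)}} = \sqrt{-12 - 7} = \sqrt{-19} = i \sqrt{19}$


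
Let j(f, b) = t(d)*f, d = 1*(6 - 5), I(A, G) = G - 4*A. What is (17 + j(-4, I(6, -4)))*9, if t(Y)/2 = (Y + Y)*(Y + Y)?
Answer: -135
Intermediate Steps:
d = 1 (d = 1*1 = 1)
t(Y) = 8*Y**2 (t(Y) = 2*((Y + Y)*(Y + Y)) = 2*((2*Y)*(2*Y)) = 2*(4*Y**2) = 8*Y**2)
j(f, b) = 8*f (j(f, b) = (8*1**2)*f = (8*1)*f = 8*f)
(17 + j(-4, I(6, -4)))*9 = (17 + 8*(-4))*9 = (17 - 32)*9 = -15*9 = -135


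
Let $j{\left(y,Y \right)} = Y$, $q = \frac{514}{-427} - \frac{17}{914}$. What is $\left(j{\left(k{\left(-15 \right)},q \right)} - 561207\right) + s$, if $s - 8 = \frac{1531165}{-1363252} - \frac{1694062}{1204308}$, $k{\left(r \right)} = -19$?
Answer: $- \frac{6421249586085296692369}{11441942437156308} \approx -5.612 \cdot 10^{5}$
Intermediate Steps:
$q = - \frac{477055}{390278}$ ($q = 514 \left(- \frac{1}{427}\right) - \frac{17}{914} = - \frac{514}{427} - \frac{17}{914} = - \frac{477055}{390278} \approx -1.2223$)
$s = \frac{2245193662121}{410443822404}$ ($s = 8 + \left(\frac{1531165}{-1363252} - \frac{1694062}{1204308}\right) = 8 + \left(1531165 \left(- \frac{1}{1363252}\right) - \frac{847031}{602154}\right) = 8 - \frac{1038356917111}{410443822404} = \frac{2245193662121}{410443822404} \approx 5.4702$)
$\left(j{\left(k{\left(-15 \right)},q \right)} - 561207\right) + s = \left(- \frac{477055}{390278} - 561207\right) + \frac{2245193662121}{410443822404} = - \frac{219027222601}{390278} + \frac{2245193662121}{410443822404} = - \frac{6421249586085296692369}{11441942437156308}$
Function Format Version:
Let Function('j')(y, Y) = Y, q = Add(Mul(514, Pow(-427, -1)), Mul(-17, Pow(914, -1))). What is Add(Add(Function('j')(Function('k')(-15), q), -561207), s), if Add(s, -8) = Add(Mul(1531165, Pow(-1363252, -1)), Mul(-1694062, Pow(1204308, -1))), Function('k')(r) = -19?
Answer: Rational(-6421249586085296692369, 11441942437156308) ≈ -5.6120e+5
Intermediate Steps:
q = Rational(-477055, 390278) (q = Add(Mul(514, Rational(-1, 427)), Mul(-17, Rational(1, 914))) = Add(Rational(-514, 427), Rational(-17, 914)) = Rational(-477055, 390278) ≈ -1.2223)
s = Rational(2245193662121, 410443822404) (s = Add(8, Add(Mul(1531165, Pow(-1363252, -1)), Mul(-1694062, Pow(1204308, -1)))) = Add(8, Add(Mul(1531165, Rational(-1, 1363252)), Mul(-1694062, Rational(1, 1204308)))) = Add(8, Add(Rational(-1531165, 1363252), Rational(-847031, 602154))) = Add(8, Rational(-1038356917111, 410443822404)) = Rational(2245193662121, 410443822404) ≈ 5.4702)
Add(Add(Function('j')(Function('k')(-15), q), -561207), s) = Add(Add(Rational(-477055, 390278), -561207), Rational(2245193662121, 410443822404)) = Add(Rational(-219027222601, 390278), Rational(2245193662121, 410443822404)) = Rational(-6421249586085296692369, 11441942437156308)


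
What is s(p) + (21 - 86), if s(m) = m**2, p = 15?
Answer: 160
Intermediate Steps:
s(p) + (21 - 86) = 15**2 + (21 - 86) = 225 - 65 = 160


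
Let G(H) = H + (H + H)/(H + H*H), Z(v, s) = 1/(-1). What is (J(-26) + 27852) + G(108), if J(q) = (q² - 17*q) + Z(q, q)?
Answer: 3169395/109 ≈ 29077.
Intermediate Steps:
Z(v, s) = -1
G(H) = H + 2*H/(H + H²) (G(H) = H + (2*H)/(H + H²) = H + 2*H/(H + H²))
J(q) = -1 + q² - 17*q (J(q) = (q² - 17*q) - 1 = -1 + q² - 17*q)
(J(-26) + 27852) + G(108) = ((-1 + (-26)² - 17*(-26)) + 27852) + (2 + 108 + 108²)/(1 + 108) = ((-1 + 676 + 442) + 27852) + (2 + 108 + 11664)/109 = (1117 + 27852) + (1/109)*11774 = 28969 + 11774/109 = 3169395/109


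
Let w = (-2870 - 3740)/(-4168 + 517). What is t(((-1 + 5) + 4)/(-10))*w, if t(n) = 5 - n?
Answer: 38338/3651 ≈ 10.501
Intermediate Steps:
w = 6610/3651 (w = -6610/(-3651) = -6610*(-1/3651) = 6610/3651 ≈ 1.8105)
t(((-1 + 5) + 4)/(-10))*w = (5 - ((-1 + 5) + 4)/(-10))*(6610/3651) = (5 - (4 + 4)*(-1)/10)*(6610/3651) = (5 - 8*(-1)/10)*(6610/3651) = (5 - 1*(-⅘))*(6610/3651) = (5 + ⅘)*(6610/3651) = (29/5)*(6610/3651) = 38338/3651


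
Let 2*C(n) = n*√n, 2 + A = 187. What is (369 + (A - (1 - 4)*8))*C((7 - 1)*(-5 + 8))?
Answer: 15606*√2 ≈ 22070.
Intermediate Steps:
A = 185 (A = -2 + 187 = 185)
C(n) = n^(3/2)/2 (C(n) = (n*√n)/2 = n^(3/2)/2)
(369 + (A - (1 - 4)*8))*C((7 - 1)*(-5 + 8)) = (369 + (185 - (1 - 4)*8))*(((7 - 1)*(-5 + 8))^(3/2)/2) = (369 + (185 - (-3)*8))*((6*3)^(3/2)/2) = (369 + (185 - 1*(-24)))*(18^(3/2)/2) = (369 + (185 + 24))*((54*√2)/2) = (369 + 209)*(27*√2) = 578*(27*√2) = 15606*√2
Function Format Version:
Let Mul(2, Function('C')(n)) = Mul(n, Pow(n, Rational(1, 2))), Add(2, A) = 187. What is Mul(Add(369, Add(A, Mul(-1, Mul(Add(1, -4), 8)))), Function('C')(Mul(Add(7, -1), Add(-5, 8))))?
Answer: Mul(15606, Pow(2, Rational(1, 2))) ≈ 22070.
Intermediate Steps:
A = 185 (A = Add(-2, 187) = 185)
Function('C')(n) = Mul(Rational(1, 2), Pow(n, Rational(3, 2))) (Function('C')(n) = Mul(Rational(1, 2), Mul(n, Pow(n, Rational(1, 2)))) = Mul(Rational(1, 2), Pow(n, Rational(3, 2))))
Mul(Add(369, Add(A, Mul(-1, Mul(Add(1, -4), 8)))), Function('C')(Mul(Add(7, -1), Add(-5, 8)))) = Mul(Add(369, Add(185, Mul(-1, Mul(Add(1, -4), 8)))), Mul(Rational(1, 2), Pow(Mul(Add(7, -1), Add(-5, 8)), Rational(3, 2)))) = Mul(Add(369, Add(185, Mul(-1, Mul(-3, 8)))), Mul(Rational(1, 2), Pow(Mul(6, 3), Rational(3, 2)))) = Mul(Add(369, Add(185, Mul(-1, -24))), Mul(Rational(1, 2), Pow(18, Rational(3, 2)))) = Mul(Add(369, Add(185, 24)), Mul(Rational(1, 2), Mul(54, Pow(2, Rational(1, 2))))) = Mul(Add(369, 209), Mul(27, Pow(2, Rational(1, 2)))) = Mul(578, Mul(27, Pow(2, Rational(1, 2)))) = Mul(15606, Pow(2, Rational(1, 2)))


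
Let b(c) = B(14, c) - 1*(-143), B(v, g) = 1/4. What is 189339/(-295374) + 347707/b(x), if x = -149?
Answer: 136901979475/56416434 ≈ 2426.6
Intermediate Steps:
B(v, g) = ¼
b(c) = 573/4 (b(c) = ¼ - 1*(-143) = ¼ + 143 = 573/4)
189339/(-295374) + 347707/b(x) = 189339/(-295374) + 347707/(573/4) = 189339*(-1/295374) + 347707*(4/573) = -63113/98458 + 1390828/573 = 136901979475/56416434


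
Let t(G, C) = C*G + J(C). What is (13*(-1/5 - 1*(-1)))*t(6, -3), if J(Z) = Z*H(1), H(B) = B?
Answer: -1092/5 ≈ -218.40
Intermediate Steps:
J(Z) = Z (J(Z) = Z*1 = Z)
t(G, C) = C + C*G (t(G, C) = C*G + C = C + C*G)
(13*(-1/5 - 1*(-1)))*t(6, -3) = (13*(-1/5 - 1*(-1)))*(-3*(1 + 6)) = (13*(-1*⅕ + 1))*(-3*7) = (13*(-⅕ + 1))*(-21) = (13*(⅘))*(-21) = (52/5)*(-21) = -1092/5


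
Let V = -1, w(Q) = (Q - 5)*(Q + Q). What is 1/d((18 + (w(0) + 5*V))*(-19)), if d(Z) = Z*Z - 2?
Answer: 1/61007 ≈ 1.6392e-5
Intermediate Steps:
w(Q) = 2*Q*(-5 + Q) (w(Q) = (-5 + Q)*(2*Q) = 2*Q*(-5 + Q))
d(Z) = -2 + Z**2 (d(Z) = Z**2 - 2 = -2 + Z**2)
1/d((18 + (w(0) + 5*V))*(-19)) = 1/(-2 + ((18 + (2*0*(-5 + 0) + 5*(-1)))*(-19))**2) = 1/(-2 + ((18 + (2*0*(-5) - 5))*(-19))**2) = 1/(-2 + ((18 + (0 - 5))*(-19))**2) = 1/(-2 + ((18 - 5)*(-19))**2) = 1/(-2 + (13*(-19))**2) = 1/(-2 + (-247)**2) = 1/(-2 + 61009) = 1/61007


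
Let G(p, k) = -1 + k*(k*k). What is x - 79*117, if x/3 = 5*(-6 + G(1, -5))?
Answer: -11223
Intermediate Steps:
G(p, k) = -1 + k³ (G(p, k) = -1 + k*k² = -1 + k³)
x = -1980 (x = 3*(5*(-6 + (-1 + (-5)³))) = 3*(5*(-6 + (-1 - 125))) = 3*(5*(-6 - 126)) = 3*(5*(-132)) = 3*(-660) = -1980)
x - 79*117 = -1980 - 79*117 = -1980 - 9243 = -11223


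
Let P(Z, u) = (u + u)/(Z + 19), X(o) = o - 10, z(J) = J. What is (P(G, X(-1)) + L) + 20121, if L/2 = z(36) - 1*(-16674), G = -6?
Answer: 696011/13 ≈ 53539.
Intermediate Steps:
X(o) = -10 + o
P(Z, u) = 2*u/(19 + Z) (P(Z, u) = (2*u)/(19 + Z) = 2*u/(19 + Z))
L = 33420 (L = 2*(36 - 1*(-16674)) = 2*(36 + 16674) = 2*16710 = 33420)
(P(G, X(-1)) + L) + 20121 = (2*(-10 - 1)/(19 - 6) + 33420) + 20121 = (2*(-11)/13 + 33420) + 20121 = (2*(-11)*(1/13) + 33420) + 20121 = (-22/13 + 33420) + 20121 = 434438/13 + 20121 = 696011/13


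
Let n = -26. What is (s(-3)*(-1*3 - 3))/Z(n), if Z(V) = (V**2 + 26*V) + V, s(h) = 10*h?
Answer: -90/13 ≈ -6.9231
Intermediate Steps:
Z(V) = V**2 + 27*V
(s(-3)*(-1*3 - 3))/Z(n) = ((10*(-3))*(-1*3 - 3))/((-26*(27 - 26))) = (-30*(-3 - 3))/((-26*1)) = -30*(-6)/(-26) = 180*(-1/26) = -90/13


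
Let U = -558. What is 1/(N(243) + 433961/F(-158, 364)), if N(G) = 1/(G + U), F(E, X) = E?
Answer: -49770/136697873 ≈ -0.00036409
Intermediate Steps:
N(G) = 1/(-558 + G) (N(G) = 1/(G - 558) = 1/(-558 + G))
1/(N(243) + 433961/F(-158, 364)) = 1/(1/(-558 + 243) + 433961/(-158)) = 1/(1/(-315) + 433961*(-1/158)) = 1/(-1/315 - 433961/158) = 1/(-136697873/49770) = -49770/136697873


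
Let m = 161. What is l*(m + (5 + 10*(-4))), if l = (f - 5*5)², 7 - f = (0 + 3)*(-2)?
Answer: 18144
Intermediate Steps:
f = 13 (f = 7 - (0 + 3)*(-2) = 7 - 3*(-2) = 7 - 1*(-6) = 7 + 6 = 13)
l = 144 (l = (13 - 5*5)² = (13 - 25)² = (-12)² = 144)
l*(m + (5 + 10*(-4))) = 144*(161 + (5 + 10*(-4))) = 144*(161 + (5 - 40)) = 144*(161 - 35) = 144*126 = 18144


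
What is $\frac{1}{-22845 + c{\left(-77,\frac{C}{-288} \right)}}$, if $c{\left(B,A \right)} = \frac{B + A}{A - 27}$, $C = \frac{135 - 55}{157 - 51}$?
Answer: $- \frac{51521}{1176850324} \approx -4.3779 \cdot 10^{-5}$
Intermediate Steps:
$C = \frac{40}{53}$ ($C = \frac{80}{106} = 80 \cdot \frac{1}{106} = \frac{40}{53} \approx 0.75472$)
$c{\left(B,A \right)} = \frac{A + B}{-27 + A}$
$\frac{1}{-22845 + c{\left(-77,\frac{C}{-288} \right)}} = \frac{1}{-22845 + \frac{\frac{40}{53 \left(-288\right)} - 77}{-27 + \frac{40}{53 \left(-288\right)}}} = \frac{1}{-22845 + \frac{\frac{40}{53} \left(- \frac{1}{288}\right) - 77}{-27 + \frac{40}{53} \left(- \frac{1}{288}\right)}} = \frac{1}{-22845 + \frac{- \frac{5}{1908} - 77}{-27 - \frac{5}{1908}}} = \frac{1}{-22845 + \frac{1}{- \frac{51521}{1908}} \left(- \frac{146921}{1908}\right)} = \frac{1}{-22845 - - \frac{146921}{51521}} = \frac{1}{-22845 + \frac{146921}{51521}} = \frac{1}{- \frac{1176850324}{51521}} = - \frac{51521}{1176850324}$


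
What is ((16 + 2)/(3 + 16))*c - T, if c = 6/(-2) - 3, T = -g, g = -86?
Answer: -1742/19 ≈ -91.684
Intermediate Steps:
T = 86 (T = -1*(-86) = 86)
c = -6 (c = 6*(-½) - 3 = -3 - 3 = -6)
((16 + 2)/(3 + 16))*c - T = ((16 + 2)/(3 + 16))*(-6) - 1*86 = (18/19)*(-6) - 86 = -108/19 - 86 = -1742/19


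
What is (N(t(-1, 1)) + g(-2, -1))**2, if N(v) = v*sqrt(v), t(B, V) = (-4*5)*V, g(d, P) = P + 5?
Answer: -7984 - 320*I*sqrt(5) ≈ -7984.0 - 715.54*I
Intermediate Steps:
g(d, P) = 5 + P
t(B, V) = -20*V
N(v) = v**(3/2)
(N(t(-1, 1)) + g(-2, -1))**2 = ((-20*1)**(3/2) + (5 - 1))**2 = ((-20)**(3/2) + 4)**2 = (-40*I*sqrt(5) + 4)**2 = (4 - 40*I*sqrt(5))**2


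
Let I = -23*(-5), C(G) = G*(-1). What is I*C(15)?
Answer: -1725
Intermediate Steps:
C(G) = -G
I = 115
I*C(15) = 115*(-1*15) = 115*(-15) = -1725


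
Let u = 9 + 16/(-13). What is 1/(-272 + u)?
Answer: -13/3435 ≈ -0.0037846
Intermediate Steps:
u = 101/13 (u = 9 + 16*(-1/13) = 9 - 16/13 = 101/13 ≈ 7.7692)
1/(-272 + u) = 1/(-272 + 101/13) = 1/(-3435/13) = -13/3435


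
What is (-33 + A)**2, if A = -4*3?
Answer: 2025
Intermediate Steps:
A = -12
(-33 + A)**2 = (-33 - 12)**2 = (-45)**2 = 2025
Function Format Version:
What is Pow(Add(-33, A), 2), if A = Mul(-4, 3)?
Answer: 2025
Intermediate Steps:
A = -12
Pow(Add(-33, A), 2) = Pow(Add(-33, -12), 2) = Pow(-45, 2) = 2025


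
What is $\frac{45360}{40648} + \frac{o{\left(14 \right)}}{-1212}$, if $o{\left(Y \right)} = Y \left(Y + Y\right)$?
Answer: $\frac{1220072}{1539543} \approx 0.79249$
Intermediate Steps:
$o{\left(Y \right)} = 2 Y^{2}$ ($o{\left(Y \right)} = Y 2 Y = 2 Y^{2}$)
$\frac{45360}{40648} + \frac{o{\left(14 \right)}}{-1212} = \frac{45360}{40648} + \frac{2 \cdot 14^{2}}{-1212} = 45360 \cdot \frac{1}{40648} + 2 \cdot 196 \left(- \frac{1}{1212}\right) = \frac{5670}{5081} + 392 \left(- \frac{1}{1212}\right) = \frac{5670}{5081} - \frac{98}{303} = \frac{1220072}{1539543}$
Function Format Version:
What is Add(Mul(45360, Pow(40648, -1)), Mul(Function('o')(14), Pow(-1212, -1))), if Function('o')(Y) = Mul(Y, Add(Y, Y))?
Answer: Rational(1220072, 1539543) ≈ 0.79249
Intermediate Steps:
Function('o')(Y) = Mul(2, Pow(Y, 2)) (Function('o')(Y) = Mul(Y, Mul(2, Y)) = Mul(2, Pow(Y, 2)))
Add(Mul(45360, Pow(40648, -1)), Mul(Function('o')(14), Pow(-1212, -1))) = Add(Mul(45360, Pow(40648, -1)), Mul(Mul(2, Pow(14, 2)), Pow(-1212, -1))) = Add(Mul(45360, Rational(1, 40648)), Mul(Mul(2, 196), Rational(-1, 1212))) = Add(Rational(5670, 5081), Mul(392, Rational(-1, 1212))) = Add(Rational(5670, 5081), Rational(-98, 303)) = Rational(1220072, 1539543)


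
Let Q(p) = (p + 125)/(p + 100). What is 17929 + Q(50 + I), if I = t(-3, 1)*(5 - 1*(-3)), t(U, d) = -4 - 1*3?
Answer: 1685445/94 ≈ 17930.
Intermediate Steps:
t(U, d) = -7 (t(U, d) = -4 - 3 = -7)
I = -56 (I = -7*(5 - 1*(-3)) = -7*(5 + 3) = -7*8 = -56)
Q(p) = (125 + p)/(100 + p)
17929 + Q(50 + I) = 17929 + (125 + (50 - 56))/(100 + (50 - 56)) = 17929 + (125 - 6)/(100 - 6) = 17929 + 119/94 = 1685445/94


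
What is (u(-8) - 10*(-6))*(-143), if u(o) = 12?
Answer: -10296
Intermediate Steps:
(u(-8) - 10*(-6))*(-143) = (12 - 10*(-6))*(-143) = (12 + 60)*(-143) = 72*(-143) = -10296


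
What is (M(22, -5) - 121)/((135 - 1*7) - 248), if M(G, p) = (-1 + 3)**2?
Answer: 39/40 ≈ 0.97500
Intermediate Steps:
M(G, p) = 4 (M(G, p) = 2**2 = 4)
(M(22, -5) - 121)/((135 - 1*7) - 248) = (4 - 121)/((135 - 1*7) - 248) = -117/((135 - 7) - 248) = -117/(128 - 248) = -117/(-120) = -117*(-1/120) = 39/40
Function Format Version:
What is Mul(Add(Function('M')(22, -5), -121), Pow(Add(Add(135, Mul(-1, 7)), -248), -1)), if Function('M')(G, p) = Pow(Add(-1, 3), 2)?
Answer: Rational(39, 40) ≈ 0.97500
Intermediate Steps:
Function('M')(G, p) = 4 (Function('M')(G, p) = Pow(2, 2) = 4)
Mul(Add(Function('M')(22, -5), -121), Pow(Add(Add(135, Mul(-1, 7)), -248), -1)) = Mul(Add(4, -121), Pow(Add(Add(135, Mul(-1, 7)), -248), -1)) = Mul(-117, Pow(Add(Add(135, -7), -248), -1)) = Mul(-117, Pow(Add(128, -248), -1)) = Mul(-117, Pow(-120, -1)) = Mul(-117, Rational(-1, 120)) = Rational(39, 40)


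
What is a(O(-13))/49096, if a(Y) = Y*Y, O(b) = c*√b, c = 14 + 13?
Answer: -9477/49096 ≈ -0.19303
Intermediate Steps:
c = 27
O(b) = 27*√b
a(Y) = Y²
a(O(-13))/49096 = (27*√(-13))²/49096 = (27*(I*√13))²*(1/49096) = (27*I*√13)²*(1/49096) = -9477*1/49096 = -9477/49096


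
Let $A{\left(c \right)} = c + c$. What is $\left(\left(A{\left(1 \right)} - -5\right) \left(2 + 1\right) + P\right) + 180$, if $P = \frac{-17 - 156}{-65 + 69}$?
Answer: $\frac{631}{4} \approx 157.75$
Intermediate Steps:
$A{\left(c \right)} = 2 c$
$P = - \frac{173}{4} \approx -43.25$
$\left(\left(A{\left(1 \right)} - -5\right) \left(2 + 1\right) + P\right) + 180 = \left(\left(2 \cdot 1 - -5\right) \left(2 + 1\right) - \frac{173}{4}\right) + 180 = \left(\left(2 + 5\right) 3 - \frac{173}{4}\right) + 180 = \left(7 \cdot 3 - \frac{173}{4}\right) + 180 = \left(21 - \frac{173}{4}\right) + 180 = - \frac{89}{4} + 180 = \frac{631}{4}$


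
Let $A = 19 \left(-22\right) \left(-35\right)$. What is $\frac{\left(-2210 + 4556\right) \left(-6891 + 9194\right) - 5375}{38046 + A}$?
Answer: $\frac{5397463}{52676} \approx 102.47$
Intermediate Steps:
$A = 14630$ ($A = \left(-418\right) \left(-35\right) = 14630$)
$\frac{\left(-2210 + 4556\right) \left(-6891 + 9194\right) - 5375}{38046 + A} = \frac{\left(-2210 + 4556\right) \left(-6891 + 9194\right) - 5375}{38046 + 14630} = \frac{2346 \cdot 2303 - 5375}{52676} = \left(5402838 - 5375\right) \frac{1}{52676} = 5397463 \cdot \frac{1}{52676} = \frac{5397463}{52676}$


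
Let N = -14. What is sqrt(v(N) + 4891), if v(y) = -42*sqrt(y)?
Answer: sqrt(4891 - 42*I*sqrt(14)) ≈ 69.945 - 1.123*I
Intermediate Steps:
sqrt(v(N) + 4891) = sqrt(-42*I*sqrt(14) + 4891) = sqrt(4891 - 42*I*sqrt(14))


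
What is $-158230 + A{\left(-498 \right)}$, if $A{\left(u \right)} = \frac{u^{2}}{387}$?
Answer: $- \frac{6776334}{43} \approx -1.5759 \cdot 10^{5}$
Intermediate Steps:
$A{\left(u \right)} = \frac{u^{2}}{387}$ ($A{\left(u \right)} = u^{2} \cdot \frac{1}{387} = \frac{u^{2}}{387}$)
$-158230 + A{\left(-498 \right)} = -158230 + \frac{\left(-498\right)^{2}}{387} = -158230 + \frac{1}{387} \cdot 248004 = -158230 + \frac{27556}{43} = - \frac{6776334}{43}$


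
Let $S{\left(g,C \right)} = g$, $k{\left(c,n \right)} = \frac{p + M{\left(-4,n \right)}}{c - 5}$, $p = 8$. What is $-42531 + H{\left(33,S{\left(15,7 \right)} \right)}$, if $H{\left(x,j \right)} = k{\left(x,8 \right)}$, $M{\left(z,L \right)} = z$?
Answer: $- \frac{297716}{7} \approx -42531.0$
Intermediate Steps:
$k{\left(c,n \right)} = \frac{4}{-5 + c}$ ($k{\left(c,n \right)} = \frac{8 - 4}{c - 5} = \frac{4}{-5 + c}$)
$H{\left(x,j \right)} = \frac{4}{-5 + x}$
$-42531 + H{\left(33,S{\left(15,7 \right)} \right)} = -42531 + \frac{4}{-5 + 33} = -42531 + \frac{4}{28} = -42531 + 4 \cdot \frac{1}{28} = -42531 + \frac{1}{7} = - \frac{297716}{7}$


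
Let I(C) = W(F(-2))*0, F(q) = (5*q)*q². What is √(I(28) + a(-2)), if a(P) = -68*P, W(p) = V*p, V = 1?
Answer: 2*√34 ≈ 11.662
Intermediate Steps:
F(q) = 5*q³
W(p) = p (W(p) = 1*p = p)
I(C) = 0 (I(C) = (5*(-2)³)*0 = (5*(-8))*0 = -40*0 = 0)
√(I(28) + a(-2)) = √(0 - 68*(-2)) = √(0 + 136) = √136 = 2*√34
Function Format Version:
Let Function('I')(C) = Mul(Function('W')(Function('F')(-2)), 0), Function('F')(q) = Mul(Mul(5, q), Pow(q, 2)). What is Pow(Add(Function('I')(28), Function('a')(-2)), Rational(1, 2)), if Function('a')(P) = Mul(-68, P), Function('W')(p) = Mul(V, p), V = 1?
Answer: Mul(2, Pow(34, Rational(1, 2))) ≈ 11.662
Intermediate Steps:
Function('F')(q) = Mul(5, Pow(q, 3))
Function('W')(p) = p (Function('W')(p) = Mul(1, p) = p)
Function('I')(C) = 0 (Function('I')(C) = Mul(Mul(5, Pow(-2, 3)), 0) = Mul(Mul(5, -8), 0) = Mul(-40, 0) = 0)
Pow(Add(Function('I')(28), Function('a')(-2)), Rational(1, 2)) = Pow(Add(0, Mul(-68, -2)), Rational(1, 2)) = Pow(Add(0, 136), Rational(1, 2)) = Pow(136, Rational(1, 2)) = Mul(2, Pow(34, Rational(1, 2)))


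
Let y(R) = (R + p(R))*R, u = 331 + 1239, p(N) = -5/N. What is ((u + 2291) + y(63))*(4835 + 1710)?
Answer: 51214625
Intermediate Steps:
u = 1570
y(R) = R*(R - 5/R) (y(R) = (R - 5/R)*R = R*(R - 5/R))
((u + 2291) + y(63))*(4835 + 1710) = ((1570 + 2291) + (-5 + 63²))*(4835 + 1710) = (3861 + (-5 + 3969))*6545 = (3861 + 3964)*6545 = 7825*6545 = 51214625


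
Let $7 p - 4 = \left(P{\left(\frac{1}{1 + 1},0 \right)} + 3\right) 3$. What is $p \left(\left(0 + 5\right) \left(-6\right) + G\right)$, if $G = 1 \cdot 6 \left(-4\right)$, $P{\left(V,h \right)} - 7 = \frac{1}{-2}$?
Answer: $- \frac{1755}{7} \approx -250.71$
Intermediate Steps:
$P{\left(V,h \right)} = \frac{13}{2}$ ($P{\left(V,h \right)} = 7 + \frac{1}{-2} = 7 - \frac{1}{2} = \frac{13}{2}$)
$p = \frac{65}{14}$ ($p = \frac{4}{7} + \frac{\left(\frac{13}{2} + 3\right) 3}{7} = \frac{4}{7} + \frac{\frac{19}{2} \cdot 3}{7} = \frac{4}{7} + \frac{1}{7} \cdot \frac{57}{2} = \frac{4}{7} + \frac{57}{14} = \frac{65}{14} \approx 4.6429$)
$G = -24$ ($G = 6 \left(-4\right) = -24$)
$p \left(\left(0 + 5\right) \left(-6\right) + G\right) = \frac{65 \left(\left(0 + 5\right) \left(-6\right) - 24\right)}{14} = \frac{65 \left(5 \left(-6\right) - 24\right)}{14} = \frac{65 \left(-30 - 24\right)}{14} = \frac{65}{14} \left(-54\right) = - \frac{1755}{7}$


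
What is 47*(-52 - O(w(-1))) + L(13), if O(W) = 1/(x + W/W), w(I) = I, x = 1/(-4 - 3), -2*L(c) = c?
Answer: -7516/3 ≈ -2505.3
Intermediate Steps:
L(c) = -c/2
x = -⅐ (x = 1/(-7) = -⅐ ≈ -0.14286)
O(W) = 7/6 (O(W) = 1/(-⅐ + W/W) = 1/(-⅐ + 1) = 1/(6/7) = 7/6)
47*(-52 - O(w(-1))) + L(13) = 47*(-52 - 1*7/6) - ½*13 = 47*(-52 - 7/6) - 13/2 = 47*(-319/6) - 13/2 = -14993/6 - 13/2 = -7516/3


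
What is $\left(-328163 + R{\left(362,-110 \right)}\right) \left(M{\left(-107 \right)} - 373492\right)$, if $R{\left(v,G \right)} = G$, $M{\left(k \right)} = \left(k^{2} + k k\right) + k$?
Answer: $115125669373$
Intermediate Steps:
$M{\left(k \right)} = k + 2 k^{2}$ ($M{\left(k \right)} = \left(k^{2} + k^{2}\right) + k = 2 k^{2} + k = k + 2 k^{2}$)
$\left(-328163 + R{\left(362,-110 \right)}\right) \left(M{\left(-107 \right)} - 373492\right) = \left(-328163 - 110\right) \left(- 107 \left(1 + 2 \left(-107\right)\right) - 373492\right) = - 328273 \left(- 107 \left(1 - 214\right) - 373492\right) = - 328273 \left(\left(-107\right) \left(-213\right) - 373492\right) = - 328273 \left(22791 - 373492\right) = \left(-328273\right) \left(-350701\right) = 115125669373$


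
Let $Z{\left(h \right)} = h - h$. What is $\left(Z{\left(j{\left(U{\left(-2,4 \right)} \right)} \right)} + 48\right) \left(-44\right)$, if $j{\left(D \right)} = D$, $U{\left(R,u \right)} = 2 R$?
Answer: $-2112$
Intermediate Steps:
$Z{\left(h \right)} = 0$
$\left(Z{\left(j{\left(U{\left(-2,4 \right)} \right)} \right)} + 48\right) \left(-44\right) = \left(0 + 48\right) \left(-44\right) = 48 \left(-44\right) = -2112$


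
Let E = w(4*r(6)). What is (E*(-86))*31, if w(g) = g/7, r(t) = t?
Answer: -63984/7 ≈ -9140.6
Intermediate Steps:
w(g) = g/7 (w(g) = g*(⅐) = g/7)
E = 24/7 (E = (4*6)/7 = (⅐)*24 = 24/7 ≈ 3.4286)
(E*(-86))*31 = ((24/7)*(-86))*31 = -2064/7*31 = -63984/7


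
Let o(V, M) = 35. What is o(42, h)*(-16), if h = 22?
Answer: -560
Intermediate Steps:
o(42, h)*(-16) = 35*(-16) = -560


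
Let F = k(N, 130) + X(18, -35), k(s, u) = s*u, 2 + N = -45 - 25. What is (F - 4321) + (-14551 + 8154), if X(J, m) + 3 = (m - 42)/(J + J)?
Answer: -722993/36 ≈ -20083.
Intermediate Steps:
N = -72 (N = -2 + (-45 - 25) = -2 - 70 = -72)
X(J, m) = -3 + (-42 + m)/(2*J) (X(J, m) = -3 + (m - 42)/(J + J) = -3 + (-42 + m)/((2*J)) = -3 + (-42 + m)*(1/(2*J)) = -3 + (-42 + m)/(2*J))
F = -337145/36 (F = -72*130 + (½)*(-42 - 35 - 6*18)/18 = -9360 + (½)*(1/18)*(-42 - 35 - 108) = -9360 + (½)*(1/18)*(-185) = -9360 - 185/36 = -337145/36 ≈ -9365.1)
(F - 4321) + (-14551 + 8154) = (-337145/36 - 4321) + (-14551 + 8154) = -492701/36 - 6397 = -722993/36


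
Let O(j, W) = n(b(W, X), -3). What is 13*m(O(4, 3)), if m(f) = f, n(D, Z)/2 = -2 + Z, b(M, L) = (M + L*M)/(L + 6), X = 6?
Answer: -130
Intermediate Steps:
b(M, L) = (M + L*M)/(6 + L)
n(D, Z) = -4 + 2*Z (n(D, Z) = 2*(-2 + Z) = -4 + 2*Z)
O(j, W) = -10 (O(j, W) = -4 + 2*(-3) = -4 - 6 = -10)
13*m(O(4, 3)) = 13*(-10) = -130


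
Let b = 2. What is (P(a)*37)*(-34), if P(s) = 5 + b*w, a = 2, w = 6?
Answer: -21386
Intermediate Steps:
P(s) = 17 (P(s) = 5 + 2*6 = 5 + 12 = 17)
(P(a)*37)*(-34) = (17*37)*(-34) = 629*(-34) = -21386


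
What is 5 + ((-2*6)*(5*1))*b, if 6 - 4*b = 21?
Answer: 230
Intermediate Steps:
b = -15/4 (b = 3/2 - ¼*21 = 3/2 - 21/4 = -15/4 ≈ -3.7500)
5 + ((-2*6)*(5*1))*b = 5 + ((-2*6)*(5*1))*(-15/4) = 5 - 12*5*(-15/4) = 5 - 60*(-15/4) = 5 + 225 = 230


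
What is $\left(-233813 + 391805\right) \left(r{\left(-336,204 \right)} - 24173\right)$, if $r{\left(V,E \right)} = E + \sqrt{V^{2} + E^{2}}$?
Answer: $-3786910248 + 1895904 \sqrt{1073} \approx -3.7248 \cdot 10^{9}$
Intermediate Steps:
$r{\left(V,E \right)} = E + \sqrt{E^{2} + V^{2}}$
$\left(-233813 + 391805\right) \left(r{\left(-336,204 \right)} - 24173\right) = \left(-233813 + 391805\right) \left(\left(204 + \sqrt{204^{2} + \left(-336\right)^{2}}\right) - 24173\right) = 157992 \left(\left(204 + \sqrt{41616 + 112896}\right) - 24173\right) = 157992 \left(\left(204 + \sqrt{154512}\right) - 24173\right) = 157992 \left(\left(204 + 12 \sqrt{1073}\right) - 24173\right) = 157992 \left(-23969 + 12 \sqrt{1073}\right) = -3786910248 + 1895904 \sqrt{1073}$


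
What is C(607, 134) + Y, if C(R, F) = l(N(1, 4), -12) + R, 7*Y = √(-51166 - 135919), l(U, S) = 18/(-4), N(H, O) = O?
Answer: 1205/2 + I*√187085/7 ≈ 602.5 + 61.79*I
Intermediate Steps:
l(U, S) = -9/2 (l(U, S) = 18*(-¼) = -9/2)
Y = I*√187085/7 (Y = √(-51166 - 135919)/7 = √(-187085)/7 = (I*√187085)/7 = I*√187085/7 ≈ 61.79*I)
C(R, F) = -9/2 + R
C(607, 134) + Y = (-9/2 + 607) + I*√187085/7 = 1205/2 + I*√187085/7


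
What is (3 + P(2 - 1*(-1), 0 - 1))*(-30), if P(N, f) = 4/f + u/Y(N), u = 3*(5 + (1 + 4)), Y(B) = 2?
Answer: -420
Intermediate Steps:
u = 30 (u = 3*(5 + 5) = 3*10 = 30)
P(N, f) = 15 + 4/f (P(N, f) = 4/f + 30/2 = 4/f + 30*(½) = 4/f + 15 = 15 + 4/f)
(3 + P(2 - 1*(-1), 0 - 1))*(-30) = (3 + (15 + 4/(0 - 1)))*(-30) = (3 + (15 + 4/(-1)))*(-30) = (3 + (15 + 4*(-1)))*(-30) = (3 + (15 - 4))*(-30) = (3 + 11)*(-30) = 14*(-30) = -420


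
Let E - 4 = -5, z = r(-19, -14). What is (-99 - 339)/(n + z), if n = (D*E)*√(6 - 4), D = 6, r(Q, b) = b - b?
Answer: 73*√2/2 ≈ 51.619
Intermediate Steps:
r(Q, b) = 0
z = 0
E = -1 (E = 4 - 5 = -1)
n = -6*√2 (n = (6*(-1))*√(6 - 4) = -6*√2 ≈ -8.4853)
(-99 - 339)/(n + z) = (-99 - 339)/(-6*√2 + 0) = -438*(-√2/12) = -(-73)*√2/2 = 73*√2/2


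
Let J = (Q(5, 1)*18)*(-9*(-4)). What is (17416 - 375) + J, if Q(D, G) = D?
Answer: 20281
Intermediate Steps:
J = 3240 (J = (5*18)*(-9*(-4)) = 90*36 = 3240)
(17416 - 375) + J = (17416 - 375) + 3240 = 17041 + 3240 = 20281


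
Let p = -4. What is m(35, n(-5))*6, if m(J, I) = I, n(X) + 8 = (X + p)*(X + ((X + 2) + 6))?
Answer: 60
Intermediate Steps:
n(X) = -8 + (-4 + X)*(8 + 2*X) (n(X) = -8 + (X - 4)*(X + ((X + 2) + 6)) = -8 + (-4 + X)*(X + ((2 + X) + 6)) = -8 + (-4 + X)*(X + (8 + X)) = -8 + (-4 + X)*(8 + 2*X))
m(35, n(-5))*6 = (-40 + 2*(-5)²)*6 = (-40 + 2*25)*6 = (-40 + 50)*6 = 10*6 = 60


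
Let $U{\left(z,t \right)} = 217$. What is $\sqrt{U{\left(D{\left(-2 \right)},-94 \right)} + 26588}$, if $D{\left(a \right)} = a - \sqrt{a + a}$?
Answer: $\sqrt{26805} \approx 163.72$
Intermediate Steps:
$D{\left(a \right)} = a - \sqrt{2} \sqrt{a}$ ($D{\left(a \right)} = a - \sqrt{2 a} = a - \sqrt{2} \sqrt{a}$)
$\sqrt{U{\left(D{\left(-2 \right)},-94 \right)} + 26588} = \sqrt{217 + 26588} = \sqrt{26805}$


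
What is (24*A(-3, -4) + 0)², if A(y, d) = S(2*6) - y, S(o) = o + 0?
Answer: 129600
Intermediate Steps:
S(o) = o
A(y, d) = 12 - y (A(y, d) = 2*6 - y = 12 - y)
(24*A(-3, -4) + 0)² = (24*(12 - 1*(-3)) + 0)² = (24*(12 + 3) + 0)² = (24*15 + 0)² = (360 + 0)² = 360² = 129600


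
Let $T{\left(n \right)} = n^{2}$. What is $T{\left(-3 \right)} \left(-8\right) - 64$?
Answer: $-136$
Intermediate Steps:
$T{\left(-3 \right)} \left(-8\right) - 64 = \left(-3\right)^{2} \left(-8\right) - 64 = 9 \left(-8\right) - 64 = -72 - 64 = -136$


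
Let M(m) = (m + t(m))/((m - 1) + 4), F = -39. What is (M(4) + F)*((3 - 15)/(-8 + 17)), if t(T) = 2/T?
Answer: 358/7 ≈ 51.143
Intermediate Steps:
M(m) = (m + 2/m)/(3 + m) (M(m) = (m + 2/m)/((m - 1) + 4) = (m + 2/m)/((-1 + m) + 4) = (m + 2/m)/(3 + m))
(M(4) + F)*((3 - 15)/(-8 + 17)) = ((2 + 4²)/(4*(3 + 4)) - 39)*((3 - 15)/(-8 + 17)) = ((¼)*(2 + 16)/7 - 39)*(-12/9) = ((¼)*(⅐)*18 - 39)*(-12*⅑) = (9/14 - 39)*(-4/3) = -537/14*(-4/3) = 358/7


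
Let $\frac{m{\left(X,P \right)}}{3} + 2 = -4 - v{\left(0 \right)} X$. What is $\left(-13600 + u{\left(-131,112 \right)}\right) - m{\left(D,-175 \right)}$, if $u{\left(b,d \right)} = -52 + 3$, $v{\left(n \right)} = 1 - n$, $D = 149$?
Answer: $-13184$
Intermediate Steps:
$m{\left(X,P \right)} = -18 - 3 X$ ($m{\left(X,P \right)} = -6 + 3 \left(-4 - \left(1 - 0\right) X\right) = -6 + 3 \left(-4 - \left(1 + 0\right) X\right) = -6 + 3 \left(-4 - 1 X\right) = -6 + 3 \left(-4 - X\right) = -6 - \left(12 + 3 X\right) = -18 - 3 X$)
$u{\left(b,d \right)} = -49$
$\left(-13600 + u{\left(-131,112 \right)}\right) - m{\left(D,-175 \right)} = \left(-13600 - 49\right) - \left(-18 - 447\right) = -13649 - \left(-18 - 447\right) = -13649 - -465 = -13649 + 465 = -13184$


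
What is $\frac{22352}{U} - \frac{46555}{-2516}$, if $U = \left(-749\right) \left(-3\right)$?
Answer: $\frac{160846717}{5653452} \approx 28.451$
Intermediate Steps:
$U = 2247$
$\frac{22352}{U} - \frac{46555}{-2516} = \frac{22352}{2247} - \frac{46555}{-2516} = 22352 \cdot \frac{1}{2247} - - \frac{46555}{2516} = \frac{22352}{2247} + \frac{46555}{2516} = \frac{160846717}{5653452}$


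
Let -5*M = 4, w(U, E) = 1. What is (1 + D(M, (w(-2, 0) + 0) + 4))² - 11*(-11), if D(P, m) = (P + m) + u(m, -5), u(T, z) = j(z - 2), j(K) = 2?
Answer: 4321/25 ≈ 172.84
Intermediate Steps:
u(T, z) = 2
M = -⅘ (M = -⅕*4 = -⅘ ≈ -0.80000)
D(P, m) = 2 + P + m (D(P, m) = (P + m) + 2 = 2 + P + m)
(1 + D(M, (w(-2, 0) + 0) + 4))² - 11*(-11) = (1 + (2 - ⅘ + ((1 + 0) + 4)))² - 11*(-11) = (1 + (2 - ⅘ + (1 + 4)))² + 121 = (1 + (2 - ⅘ + 5))² + 121 = (1 + 31/5)² + 121 = (36/5)² + 121 = 1296/25 + 121 = 4321/25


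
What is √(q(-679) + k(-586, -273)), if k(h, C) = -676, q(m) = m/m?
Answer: 15*I*√3 ≈ 25.981*I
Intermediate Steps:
q(m) = 1
√(q(-679) + k(-586, -273)) = √(1 - 676) = √(-675) = 15*I*√3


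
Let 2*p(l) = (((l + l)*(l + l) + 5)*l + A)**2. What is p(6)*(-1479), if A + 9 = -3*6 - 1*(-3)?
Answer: -559727550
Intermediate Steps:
A = -24 (A = -9 + (-3*6 - 1*(-3)) = -9 + (-18 + 3) = -9 - 15 = -24)
p(l) = (-24 + l*(5 + 4*l**2))**2/2 (p(l) = (((l + l)*(l + l) + 5)*l - 24)**2/2 = (((2*l)*(2*l) + 5)*l - 24)**2/2 = ((4*l**2 + 5)*l - 24)**2/2 = ((5 + 4*l**2)*l - 24)**2/2 = (l*(5 + 4*l**2) - 24)**2/2 = (-24 + l*(5 + 4*l**2))**2/2)
p(6)*(-1479) = ((-24 + 4*6**3 + 5*6)**2/2)*(-1479) = ((-24 + 4*216 + 30)**2/2)*(-1479) = ((-24 + 864 + 30)**2/2)*(-1479) = ((1/2)*870**2)*(-1479) = ((1/2)*756900)*(-1479) = 378450*(-1479) = -559727550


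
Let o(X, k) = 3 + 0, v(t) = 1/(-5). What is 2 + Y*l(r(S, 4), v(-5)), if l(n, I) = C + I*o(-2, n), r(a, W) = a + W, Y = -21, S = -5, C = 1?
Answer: -32/5 ≈ -6.4000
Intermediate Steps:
v(t) = -⅕
o(X, k) = 3
r(a, W) = W + a
l(n, I) = 1 + 3*I (l(n, I) = 1 + I*3 = 1 + 3*I)
2 + Y*l(r(S, 4), v(-5)) = 2 - 21*(1 + 3*(-⅕)) = 2 - 21*(1 - ⅗) = 2 - 21*⅖ = 2 - 42/5 = -32/5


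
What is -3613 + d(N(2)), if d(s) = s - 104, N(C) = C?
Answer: -3715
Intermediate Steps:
d(s) = -104 + s
-3613 + d(N(2)) = -3613 + (-104 + 2) = -3613 - 102 = -3715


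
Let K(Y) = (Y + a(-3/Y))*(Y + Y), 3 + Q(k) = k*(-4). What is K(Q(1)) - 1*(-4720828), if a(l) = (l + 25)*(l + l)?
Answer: 33044346/7 ≈ 4.7206e+6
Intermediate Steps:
Q(k) = -3 - 4*k (Q(k) = -3 + k*(-4) = -3 - 4*k)
a(l) = 2*l*(25 + l) (a(l) = (25 + l)*(2*l) = 2*l*(25 + l))
K(Y) = 2*Y*(Y - 6*(25 - 3/Y)/Y) (K(Y) = (Y + 2*(-3/Y)*(25 - 3/Y))*(Y + Y) = (Y - 6*(25 - 3/Y)/Y)*(2*Y) = 2*Y*(Y - 6*(25 - 3/Y)/Y))
K(Q(1)) - 1*(-4720828) = (-300 + 2*(-3 - 4*1)² + 36/(-3 - 4*1)) - 1*(-4720828) = (-300 + 2*(-3 - 4)² + 36/(-3 - 4)) + 4720828 = (-300 + 2*(-7)² + 36/(-7)) + 4720828 = (-300 + 2*49 + 36*(-⅐)) + 4720828 = (-300 + 98 - 36/7) + 4720828 = -1450/7 + 4720828 = 33044346/7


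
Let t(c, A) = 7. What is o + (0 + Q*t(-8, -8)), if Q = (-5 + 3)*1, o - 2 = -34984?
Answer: -34996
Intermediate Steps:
o = -34982 (o = 2 - 34984 = -34982)
Q = -2 (Q = -2*1 = -2)
o + (0 + Q*t(-8, -8)) = -34982 + (0 - 2*7) = -34982 + (0 - 14) = -34982 - 14 = -34996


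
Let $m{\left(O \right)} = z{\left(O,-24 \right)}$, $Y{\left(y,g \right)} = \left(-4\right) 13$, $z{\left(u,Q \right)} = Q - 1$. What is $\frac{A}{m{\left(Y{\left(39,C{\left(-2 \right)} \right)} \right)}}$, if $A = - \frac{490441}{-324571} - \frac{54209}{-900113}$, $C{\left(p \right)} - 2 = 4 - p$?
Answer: $- \frac{459046989172}{7303764413075} \approx -0.062851$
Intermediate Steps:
$C{\left(p \right)} = 6 - p$ ($C{\left(p \right)} = 2 - \left(-4 + p\right) = 6 - p$)
$z{\left(u,Q \right)} = -1 + Q$ ($z{\left(u,Q \right)} = Q - 1 = -1 + Q$)
$Y{\left(y,g \right)} = -52$
$m{\left(O \right)} = -25$ ($m{\left(O \right)} = -1 - 24 = -25$)
$A = \frac{459046989172}{292150576523}$ ($A = \left(-490441\right) \left(- \frac{1}{324571}\right) - - \frac{54209}{900113} = \frac{490441}{324571} + \frac{54209}{900113} = \frac{459046989172}{292150576523} \approx 1.5713$)
$\frac{A}{m{\left(Y{\left(39,C{\left(-2 \right)} \right)} \right)}} = \frac{459046989172}{292150576523 \left(-25\right)} = \frac{459046989172}{292150576523} \left(- \frac{1}{25}\right) = - \frac{459046989172}{7303764413075}$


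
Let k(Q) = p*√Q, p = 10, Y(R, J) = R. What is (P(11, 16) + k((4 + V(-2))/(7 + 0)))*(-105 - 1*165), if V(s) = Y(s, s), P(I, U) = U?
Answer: -4320 - 2700*√14/7 ≈ -5763.2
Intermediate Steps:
V(s) = s
k(Q) = 10*√Q
(P(11, 16) + k((4 + V(-2))/(7 + 0)))*(-105 - 1*165) = (16 + 10*√((4 - 2)/(7 + 0)))*(-105 - 1*165) = (16 + 10*√(2/7))*(-105 - 165) = (16 + 10*√(2*(⅐)))*(-270) = (16 + 10*√(2/7))*(-270) = (16 + 10*(√14/7))*(-270) = (16 + 10*√14/7)*(-270) = -4320 - 2700*√14/7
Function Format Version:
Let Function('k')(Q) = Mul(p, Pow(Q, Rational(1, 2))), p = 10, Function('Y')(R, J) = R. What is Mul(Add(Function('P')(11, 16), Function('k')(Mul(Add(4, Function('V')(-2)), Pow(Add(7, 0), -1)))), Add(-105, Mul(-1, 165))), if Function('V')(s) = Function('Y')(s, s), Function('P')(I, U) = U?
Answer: Add(-4320, Mul(Rational(-2700, 7), Pow(14, Rational(1, 2)))) ≈ -5763.2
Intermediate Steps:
Function('V')(s) = s
Function('k')(Q) = Mul(10, Pow(Q, Rational(1, 2)))
Mul(Add(Function('P')(11, 16), Function('k')(Mul(Add(4, Function('V')(-2)), Pow(Add(7, 0), -1)))), Add(-105, Mul(-1, 165))) = Mul(Add(16, Mul(10, Pow(Mul(Add(4, -2), Pow(Add(7, 0), -1)), Rational(1, 2)))), Add(-105, Mul(-1, 165))) = Mul(Add(16, Mul(10, Pow(Mul(2, Pow(7, -1)), Rational(1, 2)))), Add(-105, -165)) = Mul(Add(16, Mul(10, Pow(Mul(2, Rational(1, 7)), Rational(1, 2)))), -270) = Mul(Add(16, Mul(10, Pow(Rational(2, 7), Rational(1, 2)))), -270) = Mul(Add(16, Mul(10, Mul(Rational(1, 7), Pow(14, Rational(1, 2))))), -270) = Mul(Add(16, Mul(Rational(10, 7), Pow(14, Rational(1, 2)))), -270) = Add(-4320, Mul(Rational(-2700, 7), Pow(14, Rational(1, 2))))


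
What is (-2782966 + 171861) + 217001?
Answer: -2394104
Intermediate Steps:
(-2782966 + 171861) + 217001 = -2611105 + 217001 = -2394104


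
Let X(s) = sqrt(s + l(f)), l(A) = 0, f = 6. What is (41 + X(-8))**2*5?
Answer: 8365 + 820*I*sqrt(2) ≈ 8365.0 + 1159.7*I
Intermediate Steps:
X(s) = sqrt(s) (X(s) = sqrt(s + 0) = sqrt(s))
(41 + X(-8))**2*5 = (41 + sqrt(-8))**2*5 = (41 + 2*I*sqrt(2))**2*5 = 5*(41 + 2*I*sqrt(2))**2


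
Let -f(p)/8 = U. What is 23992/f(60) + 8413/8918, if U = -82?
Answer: 6858737/182819 ≈ 37.517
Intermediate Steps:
f(p) = 656 (f(p) = -8*(-82) = 656)
23992/f(60) + 8413/8918 = 23992/656 + 8413/8918 = 23992*(1/656) + 8413*(1/8918) = 2999/82 + 8413/8918 = 6858737/182819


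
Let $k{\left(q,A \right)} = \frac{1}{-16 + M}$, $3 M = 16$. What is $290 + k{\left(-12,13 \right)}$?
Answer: $\frac{9277}{32} \approx 289.91$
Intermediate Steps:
$M = \frac{16}{3}$ ($M = \frac{1}{3} \cdot 16 = \frac{16}{3} \approx 5.3333$)
$k{\left(q,A \right)} = - \frac{3}{32}$ ($k{\left(q,A \right)} = \frac{1}{-16 + \frac{16}{3}} = \frac{1}{- \frac{32}{3}} = - \frac{3}{32}$)
$290 + k{\left(-12,13 \right)} = 290 - \frac{3}{32} = \frac{9277}{32}$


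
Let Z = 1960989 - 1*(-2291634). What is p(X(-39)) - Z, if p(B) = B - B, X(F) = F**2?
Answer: -4252623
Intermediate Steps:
Z = 4252623 (Z = 1960989 + 2291634 = 4252623)
p(B) = 0
p(X(-39)) - Z = 0 - 1*4252623 = 0 - 4252623 = -4252623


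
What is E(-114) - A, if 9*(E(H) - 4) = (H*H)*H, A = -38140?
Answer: -126472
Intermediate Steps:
E(H) = 4 + H³/9 (E(H) = 4 + ((H*H)*H)/9 = 4 + (H²*H)/9 = 4 + H³/9)
E(-114) - A = (4 + (⅑)*(-114)³) - 1*(-38140) = (4 + (⅑)*(-1481544)) + 38140 = (4 - 164616) + 38140 = -164612 + 38140 = -126472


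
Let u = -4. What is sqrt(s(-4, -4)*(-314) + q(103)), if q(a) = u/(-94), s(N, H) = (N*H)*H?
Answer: 3*sqrt(4932462)/47 ≈ 141.76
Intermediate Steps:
s(N, H) = N*H**2 (s(N, H) = (H*N)*H = N*H**2)
q(a) = 2/47 (q(a) = -4/(-94) = -4*(-1/94) = 2/47)
sqrt(s(-4, -4)*(-314) + q(103)) = sqrt(-4*(-4)**2*(-314) + 2/47) = sqrt(-4*16*(-314) + 2/47) = sqrt(-64*(-314) + 2/47) = sqrt(20096 + 2/47) = sqrt(944514/47) = 3*sqrt(4932462)/47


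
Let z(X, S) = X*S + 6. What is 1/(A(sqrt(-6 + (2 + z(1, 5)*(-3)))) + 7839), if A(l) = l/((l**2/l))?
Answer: 1/7840 ≈ 0.00012755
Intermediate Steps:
z(X, S) = 6 + S*X (z(X, S) = S*X + 6 = 6 + S*X)
A(l) = 1 (A(l) = l/l = 1)
1/(A(sqrt(-6 + (2 + z(1, 5)*(-3)))) + 7839) = 1/(1 + 7839) = 1/7840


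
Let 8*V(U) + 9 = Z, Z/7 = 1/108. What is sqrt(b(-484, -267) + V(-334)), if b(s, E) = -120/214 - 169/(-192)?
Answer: I*sqrt(47329203)/7704 ≈ 0.89299*I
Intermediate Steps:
Z = 7/108 ≈ 0.064815
b(s, E) = 6563/20544 (b(s, E) = -120*1/214 - 169*(-1/192) = -60/107 + 169/192 = 6563/20544)
V(U) = -965/864 (V(U) = -9/8 + (1/8)*(7/108) = -9/8 + 7/864 = -965/864)
sqrt(b(-484, -267) + V(-334)) = sqrt(6563/20544 - 965/864) = sqrt(-147443/184896) = I*sqrt(47329203)/7704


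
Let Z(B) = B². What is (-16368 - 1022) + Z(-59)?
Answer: -13909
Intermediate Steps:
(-16368 - 1022) + Z(-59) = (-16368 - 1022) + (-59)² = -17390 + 3481 = -13909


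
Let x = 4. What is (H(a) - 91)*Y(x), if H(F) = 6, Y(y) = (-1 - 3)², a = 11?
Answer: -1360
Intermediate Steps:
Y(y) = 16 (Y(y) = (-4)² = 16)
(H(a) - 91)*Y(x) = (6 - 91)*16 = -85*16 = -1360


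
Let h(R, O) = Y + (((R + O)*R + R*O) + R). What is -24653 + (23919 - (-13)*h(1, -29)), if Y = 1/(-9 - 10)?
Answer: -27791/19 ≈ -1462.7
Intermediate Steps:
Y = -1/19 (Y = 1/(-19) = -1/19 ≈ -0.052632)
h(R, O) = -1/19 + R + O*R + R*(O + R) (h(R, O) = -1/19 + (((R + O)*R + R*O) + R) = -1/19 + (((O + R)*R + O*R) + R) = -1/19 + ((R*(O + R) + O*R) + R) = -1/19 + ((O*R + R*(O + R)) + R) = -1/19 + (R + O*R + R*(O + R)) = -1/19 + R + O*R + R*(O + R))
-24653 + (23919 - (-13)*h(1, -29)) = -24653 + (23919 - (-13)*(-1/19 + 1 + 1**2 + 2*(-29)*1)) = -24653 + (23919 - (-13)*(-1/19 + 1 + 1 - 58)) = -24653 + (23919 - (-13)*(-1065)/19) = -24653 + (23919 - 1*13845/19) = -24653 + (23919 - 13845/19) = -24653 + 440616/19 = -27791/19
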